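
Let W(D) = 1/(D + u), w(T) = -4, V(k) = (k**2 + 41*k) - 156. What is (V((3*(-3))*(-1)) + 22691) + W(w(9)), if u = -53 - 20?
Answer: 1769844/77 ≈ 22985.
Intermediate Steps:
V(k) = -156 + k**2 + 41*k
u = -73
W(D) = 1/(-73 + D) (W(D) = 1/(D - 73) = 1/(-73 + D))
(V((3*(-3))*(-1)) + 22691) + W(w(9)) = ((-156 + ((3*(-3))*(-1))**2 + 41*((3*(-3))*(-1))) + 22691) + 1/(-73 - 4) = ((-156 + (-9*(-1))**2 + 41*(-9*(-1))) + 22691) + 1/(-77) = ((-156 + 9**2 + 41*9) + 22691) - 1/77 = ((-156 + 81 + 369) + 22691) - 1/77 = (294 + 22691) - 1/77 = 22985 - 1/77 = 1769844/77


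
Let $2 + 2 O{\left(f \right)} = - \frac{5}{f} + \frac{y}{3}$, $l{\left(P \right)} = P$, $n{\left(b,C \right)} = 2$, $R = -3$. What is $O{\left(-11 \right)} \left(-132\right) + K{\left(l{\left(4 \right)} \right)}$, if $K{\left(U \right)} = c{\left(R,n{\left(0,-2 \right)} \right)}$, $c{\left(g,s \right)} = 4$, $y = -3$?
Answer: $172$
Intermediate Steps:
$K{\left(U \right)} = 4$
$O{\left(f \right)} = - \frac{3}{2} - \frac{5}{2 f}$ ($O{\left(f \right)} = -1 + \frac{- \frac{5}{f} - \frac{3}{3}}{2} = -1 + \frac{- \frac{5}{f} - 1}{2} = -1 + \frac{-1 - \frac{5}{f}}{2} = -1 - \left(\frac{1}{2} + \frac{5}{2 f}\right) = - \frac{3}{2} - \frac{5}{2 f}$)
$O{\left(-11 \right)} \left(-132\right) + K{\left(l{\left(4 \right)} \right)} = \frac{-5 - -33}{2 \left(-11\right)} \left(-132\right) + 4 = \frac{1}{2} \left(- \frac{1}{11}\right) \left(-5 + 33\right) \left(-132\right) + 4 = \frac{1}{2} \left(- \frac{1}{11}\right) 28 \left(-132\right) + 4 = \left(- \frac{14}{11}\right) \left(-132\right) + 4 = 168 + 4 = 172$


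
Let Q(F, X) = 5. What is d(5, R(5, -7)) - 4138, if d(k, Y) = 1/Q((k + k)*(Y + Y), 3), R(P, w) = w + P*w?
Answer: -20689/5 ≈ -4137.8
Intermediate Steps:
d(k, Y) = ⅕ (d(k, Y) = 1/5 = ⅕)
d(5, R(5, -7)) - 4138 = ⅕ - 4138 = -20689/5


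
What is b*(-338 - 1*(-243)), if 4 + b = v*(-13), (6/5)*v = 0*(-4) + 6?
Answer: 6555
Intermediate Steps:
v = 5 (v = 5*(0*(-4) + 6)/6 = 5*(0 + 6)/6 = (⅚)*6 = 5)
b = -69 (b = -4 + 5*(-13) = -4 - 65 = -69)
b*(-338 - 1*(-243)) = -69*(-338 - 1*(-243)) = -69*(-338 + 243) = -69*(-95) = 6555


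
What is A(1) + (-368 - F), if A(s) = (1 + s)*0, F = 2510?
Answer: -2878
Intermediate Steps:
A(s) = 0
A(1) + (-368 - F) = 0 + (-368 - 1*2510) = 0 + (-368 - 2510) = 0 - 2878 = -2878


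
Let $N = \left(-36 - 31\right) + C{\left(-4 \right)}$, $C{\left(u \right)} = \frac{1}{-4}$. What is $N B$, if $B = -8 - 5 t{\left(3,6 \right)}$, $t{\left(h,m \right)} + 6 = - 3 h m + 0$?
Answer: $-19637$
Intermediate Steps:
$C{\left(u \right)} = - \frac{1}{4}$
$t{\left(h,m \right)} = -6 - 3 h m$ ($t{\left(h,m \right)} = -6 + \left(- 3 h m + 0\right) = -6 - 3 h m$)
$N = - \frac{269}{4}$ ($N = \left(-36 - 31\right) - \frac{1}{4} = -67 - \frac{1}{4} = - \frac{269}{4} \approx -67.25$)
$B = 292$ ($B = -8 - 5 \left(-6 - 9 \cdot 6\right) = -8 - 5 \left(-6 - 54\right) = -8 - -300 = -8 + 300 = 292$)
$N B = \left(- \frac{269}{4}\right) 292 = -19637$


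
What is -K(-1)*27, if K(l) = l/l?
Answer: -27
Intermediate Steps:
K(l) = 1
-K(-1)*27 = -1*1*27 = -1*27 = -27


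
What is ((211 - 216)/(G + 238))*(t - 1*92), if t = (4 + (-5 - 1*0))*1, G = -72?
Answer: 465/166 ≈ 2.8012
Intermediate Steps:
t = -1 (t = (4 + (-5 + 0))*1 = (4 - 5)*1 = -1*1 = -1)
((211 - 216)/(G + 238))*(t - 1*92) = ((211 - 216)/(-72 + 238))*(-1 - 1*92) = (-5/166)*(-1 - 92) = -5*1/166*(-93) = -5/166*(-93) = 465/166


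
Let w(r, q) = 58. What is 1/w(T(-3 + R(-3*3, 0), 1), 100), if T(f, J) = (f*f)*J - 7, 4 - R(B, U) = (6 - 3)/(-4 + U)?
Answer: 1/58 ≈ 0.017241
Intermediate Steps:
R(B, U) = 4 - 3/(-4 + U) (R(B, U) = 4 - (6 - 3)/(-4 + U) = 4 - 3/(-4 + U))
T(f, J) = -7 + J*f² (T(f, J) = f²*J - 7 = J*f² - 7 = -7 + J*f²)
1/w(T(-3 + R(-3*3, 0), 1), 100) = 1/58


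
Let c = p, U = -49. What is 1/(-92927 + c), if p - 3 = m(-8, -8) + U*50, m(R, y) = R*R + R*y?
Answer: -1/95246 ≈ -1.0499e-5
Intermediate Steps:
m(R, y) = R² + R*y
p = -2319 (p = 3 + (-8*(-8 - 8) - 49*50) = 3 + (-8*(-16) - 2450) = 3 + (128 - 2450) = 3 - 2322 = -2319)
c = -2319
1/(-92927 + c) = 1/(-92927 - 2319) = 1/(-95246) = -1/95246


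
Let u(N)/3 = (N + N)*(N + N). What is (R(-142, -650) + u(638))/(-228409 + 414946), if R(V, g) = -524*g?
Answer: 5225128/186537 ≈ 28.011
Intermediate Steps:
u(N) = 12*N² (u(N) = 3*((N + N)*(N + N)) = 3*((2*N)*(2*N)) = 3*(4*N²) = 12*N²)
(R(-142, -650) + u(638))/(-228409 + 414946) = (-524*(-650) + 12*638²)/(-228409 + 414946) = (340600 + 12*407044)/186537 = (340600 + 4884528)*(1/186537) = 5225128*(1/186537) = 5225128/186537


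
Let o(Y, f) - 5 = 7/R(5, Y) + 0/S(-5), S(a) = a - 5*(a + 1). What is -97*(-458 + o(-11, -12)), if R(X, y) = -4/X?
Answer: 179159/4 ≈ 44790.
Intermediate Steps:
S(a) = -5 - 4*a (S(a) = a - 5*(1 + a) = a + (-5 - 5*a) = -5 - 4*a)
o(Y, f) = -15/4 (o(Y, f) = 5 + (7/((-4/5)) + 0/(-5 - 4*(-5))) = 5 + (7/((-4*1/5)) + 0/(-5 + 20)) = 5 + (7/(-4/5) + 0/15) = 5 + (7*(-5/4) + 0*(1/15)) = 5 + (-35/4 + 0) = 5 - 35/4 = -15/4)
-97*(-458 + o(-11, -12)) = -97*(-458 - 15/4) = -97*(-1847/4) = 179159/4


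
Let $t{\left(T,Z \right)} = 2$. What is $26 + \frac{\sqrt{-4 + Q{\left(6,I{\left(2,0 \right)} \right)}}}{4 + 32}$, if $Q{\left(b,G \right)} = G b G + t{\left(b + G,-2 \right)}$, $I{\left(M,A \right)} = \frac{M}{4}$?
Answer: $26 + \frac{i \sqrt{2}}{72} \approx 26.0 + 0.019642 i$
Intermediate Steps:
$I{\left(M,A \right)} = \frac{M}{4}$ ($I{\left(M,A \right)} = M \frac{1}{4} = \frac{M}{4}$)
$Q{\left(b,G \right)} = 2 + b G^{2}$ ($Q{\left(b,G \right)} = G b G + 2 = b G^{2} + 2 = 2 + b G^{2}$)
$26 + \frac{\sqrt{-4 + Q{\left(6,I{\left(2,0 \right)} \right)}}}{4 + 32} = 26 + \frac{\sqrt{-4 + \left(2 + 6 \left(\frac{1}{4} \cdot 2\right)^{2}\right)}}{4 + 32} = 26 + \frac{\sqrt{-4 + \left(2 + \frac{6}{4}\right)}}{36} = 26 + \sqrt{-4 + \left(2 + 6 \cdot \frac{1}{4}\right)} \frac{1}{36} = 26 + \sqrt{-4 + \left(2 + \frac{3}{2}\right)} \frac{1}{36} = 26 + \sqrt{-4 + \frac{7}{2}} \cdot \frac{1}{36} = 26 + \sqrt{- \frac{1}{2}} \cdot \frac{1}{36} = 26 + \frac{i \sqrt{2}}{2} \cdot \frac{1}{36} = 26 + \frac{i \sqrt{2}}{72}$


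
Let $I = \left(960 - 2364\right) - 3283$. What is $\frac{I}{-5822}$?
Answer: $\frac{4687}{5822} \approx 0.80505$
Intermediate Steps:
$I = -4687$ ($I = -1404 - 3283 = -4687$)
$\frac{I}{-5822} = - \frac{4687}{-5822} = \left(-4687\right) \left(- \frac{1}{5822}\right) = \frac{4687}{5822}$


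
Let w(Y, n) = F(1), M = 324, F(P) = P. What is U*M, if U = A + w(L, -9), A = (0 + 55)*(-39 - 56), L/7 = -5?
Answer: -1692576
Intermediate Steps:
L = -35 (L = 7*(-5) = -35)
A = -5225 (A = 55*(-95) = -5225)
w(Y, n) = 1
U = -5224 (U = -5225 + 1 = -5224)
U*M = -5224*324 = -1692576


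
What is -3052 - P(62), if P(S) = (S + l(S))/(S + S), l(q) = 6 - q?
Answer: -189227/62 ≈ -3052.0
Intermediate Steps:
P(S) = 3/S (P(S) = (S + (6 - S))/(S + S) = 6/((2*S)) = 6*(1/(2*S)) = 3/S)
-3052 - P(62) = -3052 - 3/62 = -189227/62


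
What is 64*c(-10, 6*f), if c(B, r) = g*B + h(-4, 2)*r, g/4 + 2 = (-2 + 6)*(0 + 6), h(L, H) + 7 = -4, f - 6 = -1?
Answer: -77440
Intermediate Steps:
f = 5 (f = 6 - 1 = 5)
h(L, H) = -11 (h(L, H) = -7 - 4 = -11)
g = 88 (g = -8 + 4*((-2 + 6)*(0 + 6)) = -8 + 4*(4*6) = -8 + 4*24 = -8 + 96 = 88)
c(B, r) = -11*r + 88*B (c(B, r) = 88*B - 11*r = -11*r + 88*B)
64*c(-10, 6*f) = 64*(-66*5 + 88*(-10)) = 64*(-11*30 - 880) = 64*(-330 - 880) = 64*(-1210) = -77440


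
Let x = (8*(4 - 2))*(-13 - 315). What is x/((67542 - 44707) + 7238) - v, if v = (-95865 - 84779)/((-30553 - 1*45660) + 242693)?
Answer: 1139704993/1251638260 ≈ 0.91057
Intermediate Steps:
x = -5248 (x = (8*2)*(-328) = 16*(-328) = -5248)
v = -45161/41620 (v = -180644/((-30553 - 45660) + 242693) = -180644/(-76213 + 242693) = -180644/166480 = -180644*1/166480 = -45161/41620 ≈ -1.0851)
x/((67542 - 44707) + 7238) - v = -5248/((67542 - 44707) + 7238) - 1*(-45161/41620) = -5248/(22835 + 7238) + 45161/41620 = -5248/30073 + 45161/41620 = 1139704993/1251638260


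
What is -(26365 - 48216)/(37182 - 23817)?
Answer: 21851/13365 ≈ 1.6349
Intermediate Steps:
-(26365 - 48216)/(37182 - 23817) = -(-21851)/13365 = -1*(-21851/13365) = 21851/13365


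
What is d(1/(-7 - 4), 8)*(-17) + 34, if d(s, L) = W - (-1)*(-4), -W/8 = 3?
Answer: 510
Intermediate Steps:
W = -24 (W = -8*3 = -24)
d(s, L) = -28 (d(s, L) = -24 - (-1)*(-4) = -24 - 1*4 = -24 - 4 = -28)
d(1/(-7 - 4), 8)*(-17) + 34 = -28*(-17) + 34 = 476 + 34 = 510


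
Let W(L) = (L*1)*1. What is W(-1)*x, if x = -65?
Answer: 65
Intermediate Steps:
W(L) = L (W(L) = L*1 = L)
W(-1)*x = -1*(-65) = 65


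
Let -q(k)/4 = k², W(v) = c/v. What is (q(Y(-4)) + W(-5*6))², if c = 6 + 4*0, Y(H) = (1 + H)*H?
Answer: 8300161/25 ≈ 3.3201e+5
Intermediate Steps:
Y(H) = H*(1 + H)
c = 6 (c = 6 + 0 = 6)
W(v) = 6/v
q(k) = -4*k²
(q(Y(-4)) + W(-5*6))² = (-4*16*(1 - 4)² + 6/((-5*6)))² = (-4*(-4*(-3))² + 6/(-30))² = (-4*12² + 6*(-1/30))² = (-4*144 - ⅕)² = (-576 - ⅕)² = (-2881/5)² = 8300161/25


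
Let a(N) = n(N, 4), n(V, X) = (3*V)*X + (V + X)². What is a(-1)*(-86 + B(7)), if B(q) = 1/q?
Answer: 1803/7 ≈ 257.57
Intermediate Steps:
n(V, X) = (V + X)² + 3*V*X (n(V, X) = 3*V*X + (V + X)² = (V + X)² + 3*V*X)
a(N) = (4 + N)² + 12*N (a(N) = (N + 4)² + 3*N*4 = (4 + N)² + 12*N)
a(-1)*(-86 + B(7)) = ((4 - 1)² + 12*(-1))*(-86 + 1/7) = (3² - 12)*(-86 + ⅐) = (9 - 12)*(-601/7) = -3*(-601/7) = 1803/7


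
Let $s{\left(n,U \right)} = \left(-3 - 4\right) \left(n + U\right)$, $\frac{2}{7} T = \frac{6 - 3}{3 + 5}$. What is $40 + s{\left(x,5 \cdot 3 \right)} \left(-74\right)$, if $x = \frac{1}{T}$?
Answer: $\frac{24614}{3} \approx 8204.7$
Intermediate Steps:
$T = \frac{21}{16}$ ($T = \frac{7 \frac{6 - 3}{3 + 5}}{2} = \frac{7 \cdot \frac{3}{8}}{2} = \frac{7 \cdot 3 \cdot \frac{1}{8}}{2} = \frac{7}{2} \cdot \frac{3}{8} = \frac{21}{16} \approx 1.3125$)
$x = \frac{16}{21}$ ($x = \frac{1}{\frac{21}{16}} = \frac{16}{21} \approx 0.7619$)
$s{\left(n,U \right)} = - 7 U - 7 n$ ($s{\left(n,U \right)} = - 7 \left(U + n\right) = - 7 U - 7 n$)
$40 + s{\left(x,5 \cdot 3 \right)} \left(-74\right) = 40 + \left(- 7 \cdot 5 \cdot 3 - \frac{16}{3}\right) \left(-74\right) = 40 + \left(\left(-7\right) 15 - \frac{16}{3}\right) \left(-74\right) = 40 + \left(-105 - \frac{16}{3}\right) \left(-74\right) = 40 - - \frac{24494}{3} = 40 + \frac{24494}{3} = \frac{24614}{3}$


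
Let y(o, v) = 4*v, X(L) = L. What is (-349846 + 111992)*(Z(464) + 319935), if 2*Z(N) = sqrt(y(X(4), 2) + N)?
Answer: -76097819490 - 237854*sqrt(118) ≈ -7.6100e+10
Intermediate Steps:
Z(N) = sqrt(8 + N)/2 (Z(N) = sqrt(4*2 + N)/2 = sqrt(8 + N)/2)
(-349846 + 111992)*(Z(464) + 319935) = (-349846 + 111992)*(sqrt(8 + 464)/2 + 319935) = -237854*(sqrt(472)/2 + 319935) = -237854*((2*sqrt(118))/2 + 319935) = -237854*(sqrt(118) + 319935) = -237854*(319935 + sqrt(118)) = -76097819490 - 237854*sqrt(118)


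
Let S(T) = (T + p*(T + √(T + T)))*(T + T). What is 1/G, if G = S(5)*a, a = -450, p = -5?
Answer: 1/33750 - √10/135000 ≈ 6.2054e-6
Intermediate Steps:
S(T) = 2*T*(-4*T - 5*√2*√T) (S(T) = (T - 5*(T + √(T + T)))*(T + T) = (T - 5*(T + √(2*T)))*(2*T) = (T - 5*(T + √2*√T))*(2*T) = (T + (-5*T - 5*√2*√T))*(2*T) = (-4*T - 5*√2*√T)*(2*T) = 2*T*(-4*T - 5*√2*√T))
G = 90000 + 22500*√10 (G = (-8*5² - 10*√2*5^(3/2))*(-450) = (-8*25 - 10*√2*5*√5)*(-450) = (-200 - 50*√10)*(-450) = 90000 + 22500*√10 ≈ 1.6115e+5)
1/G = 1/(90000 + 22500*√10)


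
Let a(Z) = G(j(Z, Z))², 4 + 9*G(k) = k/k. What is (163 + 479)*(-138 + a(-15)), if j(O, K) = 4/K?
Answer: -265574/3 ≈ -88525.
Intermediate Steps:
G(k) = -⅓ (G(k) = -4/9 + (k/k)/9 = -4/9 + (⅑)*1 = -4/9 + ⅑ = -⅓)
a(Z) = ⅑ (a(Z) = (-⅓)² = ⅑)
(163 + 479)*(-138 + a(-15)) = (163 + 479)*(-138 + ⅑) = 642*(-1241/9) = -265574/3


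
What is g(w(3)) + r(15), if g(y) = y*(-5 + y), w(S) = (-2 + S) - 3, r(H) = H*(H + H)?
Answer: 464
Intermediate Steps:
r(H) = 2*H**2 (r(H) = H*(2*H) = 2*H**2)
w(S) = -5 + S
g(w(3)) + r(15) = (-5 + 3)*(-5 + (-5 + 3)) + 2*15**2 = -2*(-5 - 2) + 2*225 = -2*(-7) + 450 = 14 + 450 = 464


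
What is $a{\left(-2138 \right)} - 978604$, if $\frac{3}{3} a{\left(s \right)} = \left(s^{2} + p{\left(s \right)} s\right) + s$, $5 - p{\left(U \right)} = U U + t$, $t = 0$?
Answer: $9776471684$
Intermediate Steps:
$p{\left(U \right)} = 5 - U^{2}$ ($p{\left(U \right)} = 5 - \left(U U + 0\right) = 5 - \left(U^{2} + 0\right) = 5 - U^{2}$)
$a{\left(s \right)} = s + s^{2} + s \left(5 - s^{2}\right)$ ($a{\left(s \right)} = \left(s^{2} + \left(5 - s^{2}\right) s\right) + s = \left(s^{2} + s \left(5 - s^{2}\right)\right) + s = s + s^{2} + s \left(5 - s^{2}\right)$)
$a{\left(-2138 \right)} - 978604 = - 2138 \left(6 - 2138 - \left(-2138\right)^{2}\right) - 978604 = - 2138 \left(6 - 2138 - 4571044\right) - 978604 = \left(-2138\right) \left(-4573176\right) - 978604 = 9777450288 - 978604 = 9776471684$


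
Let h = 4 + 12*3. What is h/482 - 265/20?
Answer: -12693/964 ≈ -13.167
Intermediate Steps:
h = 40 (h = 4 + 36 = 40)
h/482 - 265/20 = 40/482 - 265/20 = 40*(1/482) - 265*1/20 = 20/241 - 53/4 = -12693/964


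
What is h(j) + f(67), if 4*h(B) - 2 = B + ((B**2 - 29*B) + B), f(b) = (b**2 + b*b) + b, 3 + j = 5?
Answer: 9033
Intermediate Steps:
j = 2 (j = -3 + 5 = 2)
f(b) = b + 2*b**2 (f(b) = (b**2 + b**2) + b = 2*b**2 + b = b + 2*b**2)
h(B) = 1/2 - 27*B/4 + B**2/4 (h(B) = 1/2 + (B + ((B**2 - 29*B) + B))/4 = 1/2 + (B + (B**2 - 28*B))/4 = 1/2 + (B**2 - 27*B)/4 = 1/2 + (-27*B/4 + B**2/4) = 1/2 - 27*B/4 + B**2/4)
h(j) + f(67) = (1/2 - 27/4*2 + (1/4)*2**2) + 67*(1 + 2*67) = (1/2 - 27/2 + (1/4)*4) + 67*(1 + 134) = (1/2 - 27/2 + 1) + 67*135 = -12 + 9045 = 9033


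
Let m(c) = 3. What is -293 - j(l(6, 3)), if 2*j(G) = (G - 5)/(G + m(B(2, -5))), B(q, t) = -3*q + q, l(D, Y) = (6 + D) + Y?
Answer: -5279/18 ≈ -293.28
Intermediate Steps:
l(D, Y) = 6 + D + Y
B(q, t) = -2*q
j(G) = (-5 + G)/(2*(3 + G)) (j(G) = ((G - 5)/(G + 3))/2 = ((-5 + G)/(3 + G))/2 = (-5 + G)/(2*(3 + G)))
-293 - j(l(6, 3)) = -293 - (-5 + (6 + 6 + 3))/(2*(3 + (6 + 6 + 3))) = -293 - (-5 + 15)/(2*(3 + 15)) = -293 - 10/(2*18) = -293 - 1*5/18 = -293 - 5/18 = -5279/18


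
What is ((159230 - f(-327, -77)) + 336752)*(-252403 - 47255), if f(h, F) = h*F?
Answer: -141079885374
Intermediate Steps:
f(h, F) = F*h
((159230 - f(-327, -77)) + 336752)*(-252403 - 47255) = ((159230 - (-77)*(-327)) + 336752)*(-252403 - 47255) = ((159230 - 1*25179) + 336752)*(-299658) = ((159230 - 25179) + 336752)*(-299658) = (134051 + 336752)*(-299658) = 470803*(-299658) = -141079885374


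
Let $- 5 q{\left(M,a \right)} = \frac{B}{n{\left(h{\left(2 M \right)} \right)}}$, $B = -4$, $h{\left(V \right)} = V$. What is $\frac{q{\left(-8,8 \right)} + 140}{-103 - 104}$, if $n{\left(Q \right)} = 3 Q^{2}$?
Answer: $- \frac{134401}{198720} \approx -0.67633$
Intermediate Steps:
$q{\left(M,a \right)} = \frac{1}{15 M^{2}}$ ($q{\left(M,a \right)} = - \frac{\left(-4\right) \frac{1}{3 \left(2 M\right)^{2}}}{5} = - \frac{\left(-4\right) \frac{1}{3 \cdot 4 M^{2}}}{5} = - \frac{\left(-4\right) \frac{1}{12 M^{2}}}{5} = - \frac{\left(- \frac{1}{3}\right) \frac{1}{M^{2}}}{5} = \frac{1}{15 M^{2}}$)
$\frac{q{\left(-8,8 \right)} + 140}{-103 - 104} = \frac{\frac{1}{15 \cdot 64} + 140}{-103 - 104} = \frac{\frac{1}{15} \cdot \frac{1}{64} + 140}{-207} = \left(\frac{1}{960} + 140\right) \left(- \frac{1}{207}\right) = \frac{134401}{960} \left(- \frac{1}{207}\right) = - \frac{134401}{198720}$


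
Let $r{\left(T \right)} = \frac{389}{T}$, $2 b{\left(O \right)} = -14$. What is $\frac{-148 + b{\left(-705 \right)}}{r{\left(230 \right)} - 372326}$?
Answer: $\frac{35650}{85634591} \approx 0.0004163$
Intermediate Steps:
$b{\left(O \right)} = -7$ ($b{\left(O \right)} = \frac{1}{2} \left(-14\right) = -7$)
$\frac{-148 + b{\left(-705 \right)}}{r{\left(230 \right)} - 372326} = \frac{-148 - 7}{\frac{389}{230} - 372326} = - \frac{155}{389 \cdot \frac{1}{230} - 372326} = - \frac{155}{\frac{389}{230} - 372326} = - \frac{155}{- \frac{85634591}{230}} = \left(-155\right) \left(- \frac{230}{85634591}\right) = \frac{35650}{85634591}$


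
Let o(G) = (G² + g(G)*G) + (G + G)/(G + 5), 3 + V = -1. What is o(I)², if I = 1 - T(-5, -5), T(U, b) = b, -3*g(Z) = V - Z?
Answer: 394384/121 ≈ 3259.4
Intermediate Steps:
V = -4 (V = -3 - 1 = -4)
g(Z) = 4/3 + Z/3 (g(Z) = -(-4 - Z)/3 = 4/3 + Z/3)
I = 6 (I = 1 - 1*(-5) = 1 + 5 = 6)
o(G) = G² + G*(4/3 + G/3) + 2*G/(5 + G) (o(G) = (G² + (4/3 + G/3)*G) + (G + G)/(G + 5) = (G² + G*(4/3 + G/3)) + (2*G)/(5 + G) = (G² + G*(4/3 + G/3)) + 2*G/(5 + G) = G² + G*(4/3 + G/3) + 2*G/(5 + G))
o(I)² = ((⅔)*6*(13 + 2*6² + 12*6)/(5 + 6))² = ((⅔)*6*(13 + 2*36 + 72)/11)² = ((⅔)*6*(1/11)*(13 + 72 + 72))² = ((⅔)*6*(1/11)*157)² = (628/11)² = 394384/121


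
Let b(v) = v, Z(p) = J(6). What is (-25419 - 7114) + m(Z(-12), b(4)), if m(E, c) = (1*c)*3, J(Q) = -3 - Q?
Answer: -32521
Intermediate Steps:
Z(p) = -9 (Z(p) = -3 - 1*6 = -3 - 6 = -9)
m(E, c) = 3*c (m(E, c) = c*3 = 3*c)
(-25419 - 7114) + m(Z(-12), b(4)) = (-25419 - 7114) + 3*4 = -32533 + 12 = -32521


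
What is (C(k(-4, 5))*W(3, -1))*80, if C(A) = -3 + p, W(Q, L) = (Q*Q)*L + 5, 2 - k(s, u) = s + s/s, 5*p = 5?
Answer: 640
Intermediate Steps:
p = 1 (p = (⅕)*5 = 1)
k(s, u) = 1 - s (k(s, u) = 2 - (s + s/s) = 2 - (s + 1) = 2 - (1 + s) = 2 + (-1 - s) = 1 - s)
W(Q, L) = 5 + L*Q² (W(Q, L) = Q²*L + 5 = L*Q² + 5 = 5 + L*Q²)
C(A) = -2 (C(A) = -3 + 1 = -2)
(C(k(-4, 5))*W(3, -1))*80 = -2*(5 - 1*3²)*80 = -2*(5 - 1*9)*80 = -2*(5 - 9)*80 = -2*(-4)*80 = 8*80 = 640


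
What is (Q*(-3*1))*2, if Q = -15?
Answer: 90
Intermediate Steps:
(Q*(-3*1))*2 = -(-45)*2 = -15*(-3)*2 = 45*2 = 90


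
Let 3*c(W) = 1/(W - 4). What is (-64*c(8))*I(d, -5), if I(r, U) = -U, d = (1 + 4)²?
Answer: -80/3 ≈ -26.667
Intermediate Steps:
c(W) = 1/(3*(-4 + W)) (c(W) = 1/(3*(W - 4)) = 1/(3*(-4 + W)))
d = 25 (d = 5² = 25)
(-64*c(8))*I(d, -5) = (-64/(3*(-4 + 8)))*(-1*(-5)) = -64/(3*4)*5 = -64*1/12*5 = -16/3*5 = -80/3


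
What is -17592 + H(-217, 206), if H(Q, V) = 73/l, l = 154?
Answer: -2709095/154 ≈ -17592.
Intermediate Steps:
H(Q, V) = 73/154
-17592 + H(-217, 206) = -17592 + 73/154 = -2709095/154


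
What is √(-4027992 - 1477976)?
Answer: 4*I*√344123 ≈ 2346.5*I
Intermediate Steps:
√(-4027992 - 1477976) = √(-5505968) = 4*I*√344123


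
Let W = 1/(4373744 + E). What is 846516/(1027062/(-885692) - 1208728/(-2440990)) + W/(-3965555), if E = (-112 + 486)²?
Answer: -8189414872224125141086638249901/6427924778525354198249100 ≈ -1.2740e+6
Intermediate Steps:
E = 139876 (E = 374² = 139876)
W = 1/4513620 (W = 1/(4373744 + 139876) = 1/4513620 ≈ 2.2155e-7)
846516/(1027062/(-885692) - 1208728/(-2440990)) + W/(-3965555) = 846516/(1027062/(-885692) - 1208728/(-2440990)) + (1/4513620)/(-3965555) = 846516/(1027062*(-1/885692) - 1208728*(-1/2440990)) + (1/4513620)*(-1/3965555) = 846516/(-513531/442846 + 604364/1220495) - 1/17899008359100 = 846516/(-359121837901/540491328770) - 1/17899008359100 = 846516*(-540491328770/359121837901) - 1/17899008359100 = -457534557665065320/359121837901 - 1/17899008359100 = -8189414872224125141086638249901/6427924778525354198249100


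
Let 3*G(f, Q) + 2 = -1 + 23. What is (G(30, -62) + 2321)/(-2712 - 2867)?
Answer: -6983/16737 ≈ -0.41722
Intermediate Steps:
G(f, Q) = 20/3 (G(f, Q) = -⅔ + (-1 + 23)/3 = -⅔ + (⅓)*22 = -⅔ + 22/3 = 20/3)
(G(30, -62) + 2321)/(-2712 - 2867) = (20/3 + 2321)/(-2712 - 2867) = (6983/3)/(-5579) = (6983/3)*(-1/5579) = -6983/16737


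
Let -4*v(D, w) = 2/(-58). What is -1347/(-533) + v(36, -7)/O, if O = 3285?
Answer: 513288353/203104980 ≈ 2.5272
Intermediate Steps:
v(D, w) = 1/116 (v(D, w) = -1/(2*(-58)) = -(-1)/(2*58) = -1/4*(-1/29) = 1/116)
-1347/(-533) + v(36, -7)/O = -1347/(-533) + (1/116)/3285 = -1347*(-1/533) + (1/116)*(1/3285) = 1347/533 + 1/381060 = 513288353/203104980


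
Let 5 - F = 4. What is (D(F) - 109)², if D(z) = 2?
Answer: 11449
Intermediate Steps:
F = 1 (F = 5 - 1*4 = 5 - 4 = 1)
(D(F) - 109)² = (2 - 109)² = (-107)² = 11449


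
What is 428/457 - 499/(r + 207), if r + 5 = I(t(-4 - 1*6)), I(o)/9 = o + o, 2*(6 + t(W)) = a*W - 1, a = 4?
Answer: 345743/125675 ≈ 2.7511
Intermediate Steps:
t(W) = -13/2 + 2*W (t(W) = -6 + (4*W - 1)/2 = -6 + (-1 + 4*W)/2 = -6 + (-½ + 2*W) = -13/2 + 2*W)
I(o) = 18*o (I(o) = 9*(o + o) = 9*(2*o) = 18*o)
r = -482 (r = -5 + 18*(-13/2 + 2*(-4 - 1*6)) = -5 + 18*(-13/2 + 2*(-4 - 6)) = -5 + 18*(-13/2 + 2*(-10)) = -5 + 18*(-13/2 - 20) = -5 + 18*(-53/2) = -5 - 477 = -482)
428/457 - 499/(r + 207) = 428/457 - 499/(-482 + 207) = 428*(1/457) - 499/(-275) = 428/457 - 499*(-1/275) = 428/457 + 499/275 = 345743/125675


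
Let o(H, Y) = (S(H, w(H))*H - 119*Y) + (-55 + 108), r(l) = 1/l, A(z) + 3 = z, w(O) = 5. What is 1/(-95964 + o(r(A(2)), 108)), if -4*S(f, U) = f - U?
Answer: -2/217529 ≈ -9.1942e-6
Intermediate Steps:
S(f, U) = -f/4 + U/4 (S(f, U) = -(f - U)/4 = -f/4 + U/4)
A(z) = -3 + z
o(H, Y) = 53 - 119*Y + H*(5/4 - H/4) (o(H, Y) = ((-H/4 + (¼)*5)*H - 119*Y) + (-55 + 108) = ((-H/4 + 5/4)*H - 119*Y) + 53 = ((5/4 - H/4)*H - 119*Y) + 53 = (H*(5/4 - H/4) - 119*Y) + 53 = (-119*Y + H*(5/4 - H/4)) + 53 = 53 - 119*Y + H*(5/4 - H/4))
1/(-95964 + o(r(A(2)), 108)) = 1/(-95964 + (53 - 119*108 - (-5 + 1/(-3 + 2))/(4*(-3 + 2)))) = 1/(-95964 + (53 - 12852 - ¼*(-5 + 1/(-1))/(-1))) = 1/(-95964 + (53 - 12852 - ¼*(-1)*(-5 - 1))) = 1/(-95964 + (53 - 12852 - ¼*(-1)*(-6))) = 1/(-95964 + (53 - 12852 - 3/2)) = 1/(-95964 - 25601/2) = 1/(-217529/2) = -2/217529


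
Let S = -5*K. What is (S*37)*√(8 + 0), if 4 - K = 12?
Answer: 2960*√2 ≈ 4186.1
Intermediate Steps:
K = -8 (K = 4 - 1*12 = 4 - 12 = -8)
S = 40 (S = -5*(-8) = 40)
(S*37)*√(8 + 0) = (40*37)*√(8 + 0) = 1480*√8 = 1480*(2*√2) = 2960*√2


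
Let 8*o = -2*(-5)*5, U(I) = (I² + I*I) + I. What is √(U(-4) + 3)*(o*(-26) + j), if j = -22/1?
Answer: -369*√31/2 ≈ -1027.3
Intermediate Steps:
U(I) = I + 2*I² (U(I) = (I² + I²) + I = 2*I² + I = I + 2*I²)
o = 25/4 (o = (-2*(-5)*5)/8 = (10*5)/8 = (⅛)*50 = 25/4 ≈ 6.2500)
j = -22 (j = -22*1 = -22)
√(U(-4) + 3)*(o*(-26) + j) = √(-4*(1 + 2*(-4)) + 3)*((25/4)*(-26) - 22) = √(-4*(1 - 8) + 3)*(-325/2 - 22) = √(-4*(-7) + 3)*(-369/2) = √(28 + 3)*(-369/2) = √31*(-369/2) = -369*√31/2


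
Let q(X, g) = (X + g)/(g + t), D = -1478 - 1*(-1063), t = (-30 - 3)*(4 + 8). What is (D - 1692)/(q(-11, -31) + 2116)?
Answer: -128527/129082 ≈ -0.99570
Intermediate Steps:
t = -396 (t = -33*12 = -396)
D = -415 (D = -1478 + 1063 = -415)
q(X, g) = (X + g)/(-396 + g) (q(X, g) = (X + g)/(g - 396) = (X + g)/(-396 + g))
(D - 1692)/(q(-11, -31) + 2116) = (-415 - 1692)/((-11 - 31)/(-396 - 31) + 2116) = -2107/(-42/(-427) + 2116) = -2107/(-1/427*(-42) + 2116) = -2107/(6/61 + 2116) = -2107/129082/61 = -2107*61/129082 = -128527/129082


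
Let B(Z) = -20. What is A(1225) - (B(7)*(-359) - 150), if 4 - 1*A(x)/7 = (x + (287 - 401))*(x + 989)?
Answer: -17225280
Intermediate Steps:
A(x) = 28 - 7*(-114 + x)*(989 + x) (A(x) = 28 - 7*(x + (287 - 401))*(x + 989) = 28 - 7*(x - 114)*(989 + x) = 28 - 7*(-114 + x)*(989 + x))
A(1225) - (B(7)*(-359) - 150) = (789250 - 6125*1225 - 7*1225²) - (-20*(-359) - 150) = (789250 - 7503125 - 7*1500625) - (7180 - 150) = (789250 - 7503125 - 10504375) - 1*7030 = -17218250 - 7030 = -17225280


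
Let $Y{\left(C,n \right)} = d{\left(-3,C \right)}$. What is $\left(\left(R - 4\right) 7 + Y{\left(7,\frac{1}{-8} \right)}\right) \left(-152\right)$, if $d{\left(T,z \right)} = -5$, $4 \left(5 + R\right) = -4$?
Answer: $11400$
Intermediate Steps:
$R = -6$ ($R = -5 + \frac{1}{4} \left(-4\right) = -5 - 1 = -6$)
$Y{\left(C,n \right)} = -5$
$\left(\left(R - 4\right) 7 + Y{\left(7,\frac{1}{-8} \right)}\right) \left(-152\right) = \left(\left(-6 - 4\right) 7 - 5\right) \left(-152\right) = \left(\left(-10\right) 7 - 5\right) \left(-152\right) = \left(-70 - 5\right) \left(-152\right) = \left(-75\right) \left(-152\right) = 11400$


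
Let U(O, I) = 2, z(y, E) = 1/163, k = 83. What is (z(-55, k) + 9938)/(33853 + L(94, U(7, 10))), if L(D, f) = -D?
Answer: 539965/1834239 ≈ 0.29438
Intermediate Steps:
z(y, E) = 1/163
(z(-55, k) + 9938)/(33853 + L(94, U(7, 10))) = (1/163 + 9938)/(33853 - 1*94) = 1619895/(163*(33853 - 94)) = (1619895/163)/33759 = (1619895/163)*(1/33759) = 539965/1834239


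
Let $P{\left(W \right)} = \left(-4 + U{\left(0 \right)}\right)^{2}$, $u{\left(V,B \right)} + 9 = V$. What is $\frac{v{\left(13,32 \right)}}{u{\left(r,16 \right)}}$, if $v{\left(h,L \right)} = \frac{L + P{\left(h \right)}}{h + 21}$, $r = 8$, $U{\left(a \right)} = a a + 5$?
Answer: $- \frac{33}{34} \approx -0.97059$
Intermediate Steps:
$U{\left(a \right)} = 5 + a^{2}$ ($U{\left(a \right)} = a^{2} + 5 = 5 + a^{2}$)
$u{\left(V,B \right)} = -9 + V$
$P{\left(W \right)} = 1$ ($P{\left(W \right)} = \left(-4 + \left(5 + 0^{2}\right)\right)^{2} = \left(-4 + \left(5 + 0\right)\right)^{2} = \left(-4 + 5\right)^{2} = 1^{2} = 1$)
$v{\left(h,L \right)} = \frac{1 + L}{21 + h}$ ($v{\left(h,L \right)} = \frac{L + 1}{h + 21} = \frac{1 + L}{21 + h}$)
$\frac{v{\left(13,32 \right)}}{u{\left(r,16 \right)}} = \frac{\frac{1}{21 + 13} \left(1 + 32\right)}{-9 + 8} = \frac{\frac{1}{34} \cdot 33}{-1} = \frac{1}{34} \cdot 33 \left(-1\right) = \frac{33}{34} \left(-1\right) = - \frac{33}{34}$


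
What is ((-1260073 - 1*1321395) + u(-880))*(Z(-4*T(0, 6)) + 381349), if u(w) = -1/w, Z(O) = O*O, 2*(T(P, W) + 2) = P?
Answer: -866452799388507/880 ≈ -9.8461e+11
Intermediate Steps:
T(P, W) = -2 + P/2
Z(O) = O**2
((-1260073 - 1*1321395) + u(-880))*(Z(-4*T(0, 6)) + 381349) = ((-1260073 - 1*1321395) - 1/(-880))*((-4*(-2 + (1/2)*0))**2 + 381349) = ((-1260073 - 1321395) - 1*(-1/880))*((-4*(-2 + 0))**2 + 381349) = (-2581468 + 1/880)*((-4*(-2))**2 + 381349) = -2271691839*(8**2 + 381349)/880 = -2271691839*(64 + 381349)/880 = -2271691839/880*381413 = -866452799388507/880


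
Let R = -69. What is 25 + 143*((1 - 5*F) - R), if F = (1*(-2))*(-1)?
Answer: 8605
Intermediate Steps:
F = 2 (F = -2*(-1) = 2)
25 + 143*((1 - 5*F) - R) = 25 + 143*((1 - 5*2) - 1*(-69)) = 25 + 143*((1 - 10) + 69) = 25 + 143*(-9 + 69) = 25 + 143*60 = 25 + 8580 = 8605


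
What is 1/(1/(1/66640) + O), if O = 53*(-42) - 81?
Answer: 1/64333 ≈ 1.5544e-5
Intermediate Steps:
O = -2307 (O = -2226 - 81 = -2307)
1/(1/(1/66640) + O) = 1/(1/(1/66640) - 2307) = 1/(66640 - 2307) = 1/64333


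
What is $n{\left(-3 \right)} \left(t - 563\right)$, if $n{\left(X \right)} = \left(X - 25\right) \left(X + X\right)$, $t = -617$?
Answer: $-198240$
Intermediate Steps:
$n{\left(X \right)} = 2 X \left(-25 + X\right)$ ($n{\left(X \right)} = \left(-25 + X\right) 2 X = 2 X \left(-25 + X\right)$)
$n{\left(-3 \right)} \left(t - 563\right) = 2 \left(-3\right) \left(-25 - 3\right) \left(-617 - 563\right) = 2 \left(-3\right) \left(-28\right) \left(-1180\right) = 168 \left(-1180\right) = -198240$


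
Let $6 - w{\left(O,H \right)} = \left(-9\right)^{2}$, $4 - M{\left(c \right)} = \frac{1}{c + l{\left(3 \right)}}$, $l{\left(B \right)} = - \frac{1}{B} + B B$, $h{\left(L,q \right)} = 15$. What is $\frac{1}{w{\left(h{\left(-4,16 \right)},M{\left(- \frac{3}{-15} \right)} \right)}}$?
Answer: $- \frac{1}{75} \approx -0.013333$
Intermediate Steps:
$l{\left(B \right)} = B^{2} - \frac{1}{B}$ ($l{\left(B \right)} = - \frac{1}{B} + B^{2} = B^{2} - \frac{1}{B}$)
$M{\left(c \right)} = 4 - \frac{1}{\frac{26}{3} + c}$ ($M{\left(c \right)} = 4 - \frac{1}{c + \frac{-1 + 3^{3}}{3}} = 4 - \frac{1}{c + \frac{-1 + 27}{3}} = 4 - \frac{1}{c + \frac{1}{3} \cdot 26} = 4 - \frac{1}{c + \frac{26}{3}} = 4 - \frac{1}{\frac{26}{3} + c}$)
$w{\left(O,H \right)} = -75$ ($w{\left(O,H \right)} = 6 - \left(-9\right)^{2} = 6 - 81 = -75$)
$\frac{1}{w{\left(h{\left(-4,16 \right)},M{\left(- \frac{3}{-15} \right)} \right)}} = \frac{1}{-75} = - \frac{1}{75}$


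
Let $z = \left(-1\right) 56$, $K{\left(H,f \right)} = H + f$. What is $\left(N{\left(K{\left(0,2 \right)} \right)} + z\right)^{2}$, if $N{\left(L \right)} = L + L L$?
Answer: $2500$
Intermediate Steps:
$N{\left(L \right)} = L + L^{2}$
$z = -56$
$\left(N{\left(K{\left(0,2 \right)} \right)} + z\right)^{2} = \left(\left(0 + 2\right) \left(1 + \left(0 + 2\right)\right) - 56\right)^{2} = \left(2 \left(1 + 2\right) - 56\right)^{2} = \left(2 \cdot 3 - 56\right)^{2} = \left(6 - 56\right)^{2} = \left(-50\right)^{2} = 2500$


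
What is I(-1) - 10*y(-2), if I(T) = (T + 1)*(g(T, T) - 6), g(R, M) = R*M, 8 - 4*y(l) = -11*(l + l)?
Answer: 90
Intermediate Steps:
y(l) = 2 + 11*l/2 (y(l) = 2 - (-11)*(l + l)/4 = 2 - (-11)*2*l/4 = 2 - (-11)*l/2 = 2 + 11*l/2)
g(R, M) = M*R
I(T) = (1 + T)*(-6 + T**2) (I(T) = (T + 1)*(T*T - 6) = (1 + T)*(T**2 - 6) = (1 + T)*(-6 + T**2))
I(-1) - 10*y(-2) = (-6 + (-1)**2 + (-1)**3 - 6*(-1)) - 10*(2 + (11/2)*(-2)) = (-6 + 1 - 1 + 6) - 10*(2 - 11) = 0 - 10*(-9) = 0 + 90 = 90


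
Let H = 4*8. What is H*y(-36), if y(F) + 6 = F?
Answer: -1344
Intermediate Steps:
y(F) = -6 + F
H = 32
H*y(-36) = 32*(-6 - 36) = 32*(-42) = -1344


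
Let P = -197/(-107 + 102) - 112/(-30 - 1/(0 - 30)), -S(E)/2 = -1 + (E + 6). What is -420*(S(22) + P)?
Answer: 4101468/899 ≈ 4562.3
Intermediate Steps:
S(E) = -10 - 2*E (S(E) = -2*(-1 + (E + 6)) = -2*(-1 + (6 + E)) = -2*(5 + E) = -10 - 2*E)
P = 193903/4495 (P = -197/(-5) - 112/(-30 - 1/(-30)) = -197*(-1/5) - 112/(-30 - 1*(-1/30)) = 197/5 - 112/(-30 + 1/30) = 197/5 - 112/(-899/30) = 197/5 - 112*(-30/899) = 197/5 + 3360/899 = 193903/4495 ≈ 43.138)
-420*(S(22) + P) = -420*((-10 - 2*22) + 193903/4495) = -420*((-10 - 44) + 193903/4495) = -420*(-54 + 193903/4495) = -420*(-48827/4495) = 4101468/899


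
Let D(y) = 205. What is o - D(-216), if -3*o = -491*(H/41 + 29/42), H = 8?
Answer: -310255/5166 ≈ -60.057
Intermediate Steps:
o = 748775/5166 (o = -(-491)*(8/41 + 29/42)/3 = -(-491)*1525/(3*1722) = -⅓*(-748775/1722) = 748775/5166 ≈ 144.94)
o - D(-216) = 748775/5166 - 1*205 = 748775/5166 - 205 = -310255/5166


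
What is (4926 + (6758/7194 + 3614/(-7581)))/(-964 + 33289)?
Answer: 45646961/299512675 ≈ 0.15240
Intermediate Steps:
(4926 + (6758/7194 + 3614/(-7581)))/(-964 + 33289) = (4926 + (6758*(1/7194) + 3614*(-1/7581)))/32325 = (4926 + (31/33 - 3614/7581))*(1/32325) = (4926 + 12861/27797)*(1/32325) = (136940883/27797)*(1/32325) = 45646961/299512675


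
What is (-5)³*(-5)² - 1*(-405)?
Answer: -2720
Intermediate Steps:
(-5)³*(-5)² - 1*(-405) = -125*25 + 405 = -3125 + 405 = -2720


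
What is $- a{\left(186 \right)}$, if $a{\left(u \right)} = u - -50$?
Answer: $-236$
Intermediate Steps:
$a{\left(u \right)} = 50 + u$ ($a{\left(u \right)} = u + 50 = 50 + u$)
$- a{\left(186 \right)} = - (50 + 186) = \left(-1\right) 236 = -236$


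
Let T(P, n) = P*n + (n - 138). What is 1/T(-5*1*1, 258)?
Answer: -1/1170 ≈ -0.00085470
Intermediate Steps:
T(P, n) = -138 + n + P*n (T(P, n) = P*n + (-138 + n) = -138 + n + P*n)
1/T(-5*1*1, 258) = 1/(-138 + 258 + (-5*1*1)*258) = 1/(-138 + 258 - 5*1*258) = 1/(-138 + 258 - 5*258) = 1/(-138 + 258 - 1290) = 1/(-1170) = -1/1170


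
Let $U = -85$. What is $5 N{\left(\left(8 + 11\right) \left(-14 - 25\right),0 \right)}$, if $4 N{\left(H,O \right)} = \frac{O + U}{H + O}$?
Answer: $\frac{425}{2964} \approx 0.14339$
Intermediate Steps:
$N{\left(H,O \right)} = \frac{-85 + O}{4 \left(H + O\right)}$ ($N{\left(H,O \right)} = \frac{\left(O - 85\right) \frac{1}{H + O}}{4} = \frac{\left(-85 + O\right) \frac{1}{H + O}}{4} = \frac{\frac{1}{H + O} \left(-85 + O\right)}{4} = \frac{-85 + O}{4 \left(H + O\right)}$)
$5 N{\left(\left(8 + 11\right) \left(-14 - 25\right),0 \right)} = 5 \frac{-85 + 0}{4 \left(\left(8 + 11\right) \left(-14 - 25\right) + 0\right)} = 5 \cdot \frac{1}{4} \frac{1}{19 \left(-39\right) + 0} \left(-85\right) = 5 \cdot \frac{1}{4} \frac{1}{-741 + 0} \left(-85\right) = 5 \cdot \frac{1}{4} \frac{1}{-741} \left(-85\right) = 5 \cdot \frac{1}{4} \left(- \frac{1}{741}\right) \left(-85\right) = 5 \cdot \frac{85}{2964} = \frac{425}{2964}$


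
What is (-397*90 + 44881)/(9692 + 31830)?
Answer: 9151/41522 ≈ 0.22039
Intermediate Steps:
(-397*90 + 44881)/(9692 + 31830) = (-35730 + 44881)/41522 = 9151*(1/41522) = 9151/41522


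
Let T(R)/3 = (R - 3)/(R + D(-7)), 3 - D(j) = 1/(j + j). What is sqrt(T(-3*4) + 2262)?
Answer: 2*sqrt(14169)/5 ≈ 47.613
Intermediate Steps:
D(j) = 3 - 1/(2*j) (D(j) = 3 - 1/(j + j) = 3 - 1/(2*j))
T(R) = 3*(-3 + R)/(43/14 + R) (T(R) = 3*((R - 3)/(R + (3 - 1/2/(-7)))) = 3*((-3 + R)/(R + (3 - 1/2*(-1/7)))) = 3*((-3 + R)/(R + (3 + 1/14))) = 3*((-3 + R)/(R + 43/14)) = 3*((-3 + R)/(43/14 + R)) = 3*(-3 + R)/(43/14 + R))
sqrt(T(-3*4) + 2262) = sqrt(42*(-3 - 3*4)/(43 + 14*(-3*4)) + 2262) = sqrt(42*(-3 - 12)/(43 + 14*(-12)) + 2262) = sqrt(42*(-15)/(43 - 168) + 2262) = sqrt(42*(-15)/(-125) + 2262) = sqrt(42*(-1/125)*(-15) + 2262) = sqrt(126/25 + 2262) = sqrt(56676/25) = 2*sqrt(14169)/5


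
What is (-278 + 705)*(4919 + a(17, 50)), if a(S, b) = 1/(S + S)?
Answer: 71414469/34 ≈ 2.1004e+6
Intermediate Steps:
a(S, b) = 1/(2*S)
(-278 + 705)*(4919 + a(17, 50)) = (-278 + 705)*(4919 + (½)/17) = 427*(4919 + (½)*(1/17)) = 427*(4919 + 1/34) = 427*(167247/34) = 71414469/34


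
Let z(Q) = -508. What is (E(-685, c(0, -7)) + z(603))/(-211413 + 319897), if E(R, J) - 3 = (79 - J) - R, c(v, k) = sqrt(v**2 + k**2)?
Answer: 63/27121 ≈ 0.0023229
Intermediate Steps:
c(v, k) = sqrt(k**2 + v**2)
E(R, J) = 82 - J - R (E(R, J) = 3 + ((79 - J) - R) = 3 + (79 - J - R) = 82 - J - R)
(E(-685, c(0, -7)) + z(603))/(-211413 + 319897) = ((82 - sqrt((-7)**2 + 0**2) - 1*(-685)) - 508)/(-211413 + 319897) = ((82 - sqrt(49 + 0) + 685) - 508)/108484 = ((82 - sqrt(49) + 685) - 508)*(1/108484) = ((82 - 1*7 + 685) - 508)*(1/108484) = ((82 - 7 + 685) - 508)*(1/108484) = (760 - 508)*(1/108484) = 252*(1/108484) = 63/27121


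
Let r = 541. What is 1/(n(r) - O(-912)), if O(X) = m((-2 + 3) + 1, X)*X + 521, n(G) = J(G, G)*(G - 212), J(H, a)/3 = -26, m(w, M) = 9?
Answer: -1/17975 ≈ -5.5633e-5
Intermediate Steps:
J(H, a) = -78 (J(H, a) = 3*(-26) = -78)
n(G) = 16536 - 78*G (n(G) = -78*(G - 212) = -78*(-212 + G) = 16536 - 78*G)
O(X) = 521 + 9*X (O(X) = 9*X + 521 = 521 + 9*X)
1/(n(r) - O(-912)) = 1/((16536 - 78*541) - (521 + 9*(-912))) = 1/((16536 - 42198) - (521 - 8208)) = 1/(-25662 - 1*(-7687)) = 1/(-25662 + 7687) = 1/(-17975) = -1/17975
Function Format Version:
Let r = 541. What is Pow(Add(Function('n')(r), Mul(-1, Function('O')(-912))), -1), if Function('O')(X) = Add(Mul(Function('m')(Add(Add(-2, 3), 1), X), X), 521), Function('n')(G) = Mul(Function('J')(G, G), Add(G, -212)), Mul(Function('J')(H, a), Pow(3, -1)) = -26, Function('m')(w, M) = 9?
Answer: Rational(-1, 17975) ≈ -5.5633e-5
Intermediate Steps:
Function('J')(H, a) = -78 (Function('J')(H, a) = Mul(3, -26) = -78)
Function('n')(G) = Add(16536, Mul(-78, G)) (Function('n')(G) = Mul(-78, Add(G, -212)) = Mul(-78, Add(-212, G)) = Add(16536, Mul(-78, G)))
Function('O')(X) = Add(521, Mul(9, X)) (Function('O')(X) = Add(Mul(9, X), 521) = Add(521, Mul(9, X)))
Pow(Add(Function('n')(r), Mul(-1, Function('O')(-912))), -1) = Pow(Add(Add(16536, Mul(-78, 541)), Mul(-1, Add(521, Mul(9, -912)))), -1) = Pow(Add(Add(16536, -42198), Mul(-1, Add(521, -8208))), -1) = Pow(Add(-25662, Mul(-1, -7687)), -1) = Pow(Add(-25662, 7687), -1) = Pow(-17975, -1) = Rational(-1, 17975)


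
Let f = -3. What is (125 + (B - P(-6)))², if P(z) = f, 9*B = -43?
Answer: 1229881/81 ≈ 15184.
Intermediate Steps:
B = -43/9 (B = (⅑)*(-43) = -43/9 ≈ -4.7778)
P(z) = -3
(125 + (B - P(-6)))² = (125 + (-43/9 - 1*(-3)))² = (125 + (-43/9 + 3))² = (125 - 16/9)² = (1109/9)² = 1229881/81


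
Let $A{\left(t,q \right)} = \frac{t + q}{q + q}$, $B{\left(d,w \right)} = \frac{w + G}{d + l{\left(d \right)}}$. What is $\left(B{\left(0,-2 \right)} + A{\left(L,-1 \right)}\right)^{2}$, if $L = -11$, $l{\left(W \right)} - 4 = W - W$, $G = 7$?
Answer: $\frac{841}{16} \approx 52.563$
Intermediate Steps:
$l{\left(W \right)} = 4$ ($l{\left(W \right)} = 4 + \left(W - W\right) = 4 + 0 = 4$)
$B{\left(d,w \right)} = \frac{7 + w}{4 + d}$ ($B{\left(d,w \right)} = \frac{w + 7}{d + 4} = \frac{7 + w}{4 + d}$)
$A{\left(t,q \right)} = \frac{q + t}{2 q}$
$\left(B{\left(0,-2 \right)} + A{\left(L,-1 \right)}\right)^{2} = \left(\frac{7 - 2}{4 + 0} + \frac{-1 - 11}{2 \left(-1\right)}\right)^{2} = \left(\frac{1}{4} \cdot 5 + \frac{1}{2} \left(-1\right) \left(-12\right)\right)^{2} = \left(\frac{1}{4} \cdot 5 + 6\right)^{2} = \left(\frac{5}{4} + 6\right)^{2} = \left(\frac{29}{4}\right)^{2} = \frac{841}{16}$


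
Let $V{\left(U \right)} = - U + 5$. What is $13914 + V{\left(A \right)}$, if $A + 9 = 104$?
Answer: $13824$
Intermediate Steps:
$A = 95$ ($A = -9 + 104 = 95$)
$V{\left(U \right)} = 5 - U$
$13914 + V{\left(A \right)} = 13914 + \left(5 - 95\right) = 13914 - 90 = 13824$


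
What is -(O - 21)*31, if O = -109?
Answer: 4030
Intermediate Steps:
-(O - 21)*31 = -(-109 - 21)*31 = -(-130)*31 = -1*(-4030) = 4030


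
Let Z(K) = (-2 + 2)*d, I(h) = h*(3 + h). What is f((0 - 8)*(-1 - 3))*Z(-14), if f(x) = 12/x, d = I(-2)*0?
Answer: 0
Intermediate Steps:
d = 0 (d = -2*(3 - 2)*0 = -2*1*0 = -2*0 = 0)
Z(K) = 0 (Z(K) = (-2 + 2)*0 = 0*0 = 0)
f((0 - 8)*(-1 - 3))*Z(-14) = (12/(((0 - 8)*(-1 - 3))))*0 = (12/((-8*(-4))))*0 = (12/32)*0 = (12*(1/32))*0 = (3/8)*0 = 0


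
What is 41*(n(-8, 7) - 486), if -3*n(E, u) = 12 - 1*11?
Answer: -59819/3 ≈ -19940.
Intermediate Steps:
n(E, u) = -⅓ (n(E, u) = -(12 - 1*11)/3 = -(12 - 11)/3 = -⅓*1 = -⅓)
41*(n(-8, 7) - 486) = 41*(-⅓ - 486) = 41*(-1459/3) = -59819/3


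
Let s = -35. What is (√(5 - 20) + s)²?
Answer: (35 - I*√15)² ≈ 1210.0 - 271.11*I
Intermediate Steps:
(√(5 - 20) + s)² = (√(5 - 20) - 35)² = (√(-15) - 35)² = (I*√15 - 35)² = (-35 + I*√15)²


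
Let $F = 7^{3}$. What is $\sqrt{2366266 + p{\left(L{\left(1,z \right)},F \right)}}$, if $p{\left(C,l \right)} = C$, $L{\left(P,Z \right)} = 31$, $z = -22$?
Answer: $\sqrt{2366297} \approx 1538.3$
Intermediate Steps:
$F = 343$
$\sqrt{2366266 + p{\left(L{\left(1,z \right)},F \right)}} = \sqrt{2366266 + 31} = \sqrt{2366297}$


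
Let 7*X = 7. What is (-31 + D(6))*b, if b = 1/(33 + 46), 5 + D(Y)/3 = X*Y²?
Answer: 62/79 ≈ 0.78481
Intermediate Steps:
X = 1 (X = (⅐)*7 = 1)
D(Y) = -15 + 3*Y² (D(Y) = -15 + 3*(1*Y²) = -15 + 3*Y²)
b = 1/79 ≈ 0.012658
(-31 + D(6))*b = (-31 + (-15 + 3*6²))*(1/79) = (-31 + (-15 + 3*36))*(1/79) = (-31 + (-15 + 108))*(1/79) = (-31 + 93)*(1/79) = 62*(1/79) = 62/79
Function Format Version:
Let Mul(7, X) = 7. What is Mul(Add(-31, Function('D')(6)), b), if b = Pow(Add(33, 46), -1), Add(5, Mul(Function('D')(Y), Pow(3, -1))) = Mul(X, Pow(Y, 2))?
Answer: Rational(62, 79) ≈ 0.78481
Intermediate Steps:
X = 1 (X = Mul(Rational(1, 7), 7) = 1)
Function('D')(Y) = Add(-15, Mul(3, Pow(Y, 2))) (Function('D')(Y) = Add(-15, Mul(3, Mul(1, Pow(Y, 2)))) = Add(-15, Mul(3, Pow(Y, 2))))
b = Rational(1, 79) (b = Pow(79, -1) = Rational(1, 79) ≈ 0.012658)
Mul(Add(-31, Function('D')(6)), b) = Mul(Add(-31, Add(-15, Mul(3, Pow(6, 2)))), Rational(1, 79)) = Mul(Add(-31, Add(-15, Mul(3, 36))), Rational(1, 79)) = Mul(Add(-31, Add(-15, 108)), Rational(1, 79)) = Mul(Add(-31, 93), Rational(1, 79)) = Mul(62, Rational(1, 79)) = Rational(62, 79)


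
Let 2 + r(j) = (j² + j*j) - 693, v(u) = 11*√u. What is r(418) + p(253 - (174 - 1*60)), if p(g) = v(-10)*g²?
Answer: 348753 + 212531*I*√10 ≈ 3.4875e+5 + 6.7208e+5*I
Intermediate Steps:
r(j) = -695 + 2*j² (r(j) = -2 + ((j² + j*j) - 693) = -2 + ((j² + j²) - 693) = -2 + (2*j² - 693) = -2 + (-693 + 2*j²) = -695 + 2*j²)
p(g) = 11*I*√10*g² (p(g) = (11*√(-10))*g² = (11*(I*√10))*g² = (11*I*√10)*g² = 11*I*√10*g²)
r(418) + p(253 - (174 - 1*60)) = (-695 + 2*418²) + 11*I*√10*(253 - (174 - 1*60))² = (-695 + 2*174724) + 11*I*√10*(253 - (174 - 60))² = (-695 + 349448) + 11*I*√10*(253 - 1*114)² = 348753 + 11*I*√10*(253 - 114)² = 348753 + 11*I*√10*139² = 348753 + 11*I*√10*19321 = 348753 + 212531*I*√10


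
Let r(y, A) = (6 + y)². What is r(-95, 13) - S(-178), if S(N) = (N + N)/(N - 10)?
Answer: 372198/47 ≈ 7919.1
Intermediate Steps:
S(N) = 2*N/(-10 + N) (S(N) = (2*N)/(-10 + N) = 2*N/(-10 + N))
r(-95, 13) - S(-178) = (6 - 95)² - 2*(-178)/(-10 - 178) = (-89)² - 2*(-178)/(-188) = 7921 - 2*(-178)*(-1)/188 = 7921 - 1*89/47 = 7921 - 89/47 = 372198/47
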